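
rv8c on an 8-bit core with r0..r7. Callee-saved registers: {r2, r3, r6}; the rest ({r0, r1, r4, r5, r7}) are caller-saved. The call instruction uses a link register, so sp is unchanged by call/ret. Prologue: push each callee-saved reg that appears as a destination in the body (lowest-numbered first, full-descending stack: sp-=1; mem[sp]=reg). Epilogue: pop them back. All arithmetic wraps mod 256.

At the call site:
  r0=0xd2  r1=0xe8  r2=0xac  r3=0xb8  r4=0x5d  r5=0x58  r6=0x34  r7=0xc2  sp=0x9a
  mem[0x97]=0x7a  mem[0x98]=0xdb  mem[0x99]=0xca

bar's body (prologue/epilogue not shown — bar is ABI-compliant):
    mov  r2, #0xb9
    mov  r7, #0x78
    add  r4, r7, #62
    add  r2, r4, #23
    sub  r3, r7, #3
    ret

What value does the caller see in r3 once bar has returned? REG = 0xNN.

REG = 0xb8

prologue: push r2 -> mem[0x99]=0xac, sp=0x99
prologue: push r3 -> mem[0x98]=0xb8, sp=0x98
body[0] mov  r2, #0xb9 -> r2=0xb9
body[1] mov  r7, #0x78 -> r7=0x78
body[2] add  r4, r7, #62 -> r4=0xb6
body[3] add  r2, r4, #23 -> r2=0xcd
body[4] sub  r3, r7, #3 -> r3=0x75
epilogue: pop r3=0xb8, sp=0x99
epilogue: pop r2=0xac, sp=0x9a
r3 is callee-saved -> restored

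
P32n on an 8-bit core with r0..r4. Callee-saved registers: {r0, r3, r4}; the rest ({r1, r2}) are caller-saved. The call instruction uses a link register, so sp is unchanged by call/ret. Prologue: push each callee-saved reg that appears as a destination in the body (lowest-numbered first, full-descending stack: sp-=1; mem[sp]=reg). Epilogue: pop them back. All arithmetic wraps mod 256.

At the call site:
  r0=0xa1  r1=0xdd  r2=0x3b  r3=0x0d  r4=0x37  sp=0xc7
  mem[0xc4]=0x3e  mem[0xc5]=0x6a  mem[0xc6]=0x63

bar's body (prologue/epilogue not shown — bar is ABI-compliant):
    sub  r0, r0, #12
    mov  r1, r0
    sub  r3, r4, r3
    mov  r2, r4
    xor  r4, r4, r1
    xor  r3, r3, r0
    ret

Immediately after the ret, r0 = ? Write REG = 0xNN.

REG = 0xa1

prologue: push r0 -> mem[0xc6]=0xa1, sp=0xc6
prologue: push r3 -> mem[0xc5]=0x0d, sp=0xc5
prologue: push r4 -> mem[0xc4]=0x37, sp=0xc4
body[0] sub  r0, r0, #12 -> r0=0x95
body[1] mov  r1, r0 -> r1=0x95
body[2] sub  r3, r4, r3 -> r3=0x2a
body[3] mov  r2, r4 -> r2=0x37
body[4] xor  r4, r4, r1 -> r4=0xa2
body[5] xor  r3, r3, r0 -> r3=0xbf
epilogue: pop r4=0x37, sp=0xc5
epilogue: pop r3=0x0d, sp=0xc6
epilogue: pop r0=0xa1, sp=0xc7
r0 is callee-saved -> restored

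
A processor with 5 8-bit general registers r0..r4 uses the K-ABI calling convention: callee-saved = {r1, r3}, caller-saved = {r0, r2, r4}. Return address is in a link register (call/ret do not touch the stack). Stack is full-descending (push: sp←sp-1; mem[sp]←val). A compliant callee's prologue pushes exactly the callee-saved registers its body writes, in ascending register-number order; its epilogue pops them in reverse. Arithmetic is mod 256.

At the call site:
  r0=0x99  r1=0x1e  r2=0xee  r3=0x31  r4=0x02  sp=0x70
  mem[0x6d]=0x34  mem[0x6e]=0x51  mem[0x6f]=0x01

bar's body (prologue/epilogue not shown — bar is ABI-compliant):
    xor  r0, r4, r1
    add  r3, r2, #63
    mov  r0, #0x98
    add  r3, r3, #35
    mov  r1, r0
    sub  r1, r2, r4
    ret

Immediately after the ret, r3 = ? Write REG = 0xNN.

REG = 0x31

prologue: push r1 → mem[0x6f]=0x1e, sp=0x6f
prologue: push r3 → mem[0x6e]=0x31, sp=0x6e
body[0] xor  r0, r4, r1 → r0=0x1c
body[1] add  r3, r2, #63 → r3=0x2d
body[2] mov  r0, #0x98 → r0=0x98
body[3] add  r3, r3, #35 → r3=0x50
body[4] mov  r1, r0 → r1=0x98
body[5] sub  r1, r2, r4 → r1=0xec
epilogue: pop r3=0x31, sp=0x6f
epilogue: pop r1=0x1e, sp=0x70
r3 is callee-saved → restored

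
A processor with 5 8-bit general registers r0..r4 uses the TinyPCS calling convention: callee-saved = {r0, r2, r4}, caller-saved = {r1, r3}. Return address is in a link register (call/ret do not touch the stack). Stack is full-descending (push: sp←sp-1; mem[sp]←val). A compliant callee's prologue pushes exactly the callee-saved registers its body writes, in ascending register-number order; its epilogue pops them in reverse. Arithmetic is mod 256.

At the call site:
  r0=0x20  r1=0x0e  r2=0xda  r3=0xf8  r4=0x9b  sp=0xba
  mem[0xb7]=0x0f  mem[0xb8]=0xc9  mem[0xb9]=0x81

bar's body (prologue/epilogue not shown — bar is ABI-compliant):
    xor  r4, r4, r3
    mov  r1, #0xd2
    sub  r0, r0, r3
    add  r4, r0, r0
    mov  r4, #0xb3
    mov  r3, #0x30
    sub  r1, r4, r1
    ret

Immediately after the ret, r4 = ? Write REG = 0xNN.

prologue: push r0 -> mem[0xb9]=0x20, sp=0xb9
prologue: push r4 -> mem[0xb8]=0x9b, sp=0xb8
body[0] xor  r4, r4, r3 -> r4=0x63
body[1] mov  r1, #0xd2 -> r1=0xd2
body[2] sub  r0, r0, r3 -> r0=0x28
body[3] add  r4, r0, r0 -> r4=0x50
body[4] mov  r4, #0xb3 -> r4=0xb3
body[5] mov  r3, #0x30 -> r3=0x30
body[6] sub  r1, r4, r1 -> r1=0xe1
epilogue: pop r4=0x9b, sp=0xb9
epilogue: pop r0=0x20, sp=0xba
r4 is callee-saved -> restored

REG = 0x9b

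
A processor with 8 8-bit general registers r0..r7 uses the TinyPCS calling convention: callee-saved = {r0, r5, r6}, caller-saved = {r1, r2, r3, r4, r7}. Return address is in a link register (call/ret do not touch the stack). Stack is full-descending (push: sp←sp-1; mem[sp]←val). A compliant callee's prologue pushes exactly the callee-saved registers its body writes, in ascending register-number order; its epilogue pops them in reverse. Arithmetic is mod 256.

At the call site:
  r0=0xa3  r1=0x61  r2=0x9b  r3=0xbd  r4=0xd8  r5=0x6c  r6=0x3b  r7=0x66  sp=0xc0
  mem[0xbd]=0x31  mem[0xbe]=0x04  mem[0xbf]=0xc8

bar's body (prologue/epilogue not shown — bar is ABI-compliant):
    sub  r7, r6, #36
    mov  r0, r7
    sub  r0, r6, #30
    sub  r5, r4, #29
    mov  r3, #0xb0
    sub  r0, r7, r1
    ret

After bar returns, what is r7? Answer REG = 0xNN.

prologue: push r0 -> mem[0xbf]=0xa3, sp=0xbf
prologue: push r5 -> mem[0xbe]=0x6c, sp=0xbe
body[0] sub  r7, r6, #36 -> r7=0x17
body[1] mov  r0, r7 -> r0=0x17
body[2] sub  r0, r6, #30 -> r0=0x1d
body[3] sub  r5, r4, #29 -> r5=0xbb
body[4] mov  r3, #0xb0 -> r3=0xb0
body[5] sub  r0, r7, r1 -> r0=0xb6
epilogue: pop r5=0x6c, sp=0xbf
epilogue: pop r0=0xa3, sp=0xc0
r7 is caller-saved -> body value

REG = 0x17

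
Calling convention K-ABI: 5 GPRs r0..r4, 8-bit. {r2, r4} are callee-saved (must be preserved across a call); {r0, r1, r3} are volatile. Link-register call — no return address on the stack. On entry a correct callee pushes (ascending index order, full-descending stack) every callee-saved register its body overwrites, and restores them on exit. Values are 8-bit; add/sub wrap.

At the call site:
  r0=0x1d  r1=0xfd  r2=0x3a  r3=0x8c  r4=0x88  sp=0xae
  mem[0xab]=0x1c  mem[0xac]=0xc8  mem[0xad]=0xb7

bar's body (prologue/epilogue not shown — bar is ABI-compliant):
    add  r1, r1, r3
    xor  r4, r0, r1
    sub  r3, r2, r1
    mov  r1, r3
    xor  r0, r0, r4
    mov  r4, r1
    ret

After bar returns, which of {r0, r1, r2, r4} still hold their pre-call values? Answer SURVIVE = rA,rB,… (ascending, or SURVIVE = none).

SURVIVE = r2,r4

prologue: push r4 → mem[0xad]=0x88, sp=0xad
body[0] add  r1, r1, r3 → r1=0x89
body[1] xor  r4, r0, r1 → r4=0x94
body[2] sub  r3, r2, r1 → r3=0xb1
body[3] mov  r1, r3 → r1=0xb1
body[4] xor  r0, r0, r4 → r0=0x89
body[5] mov  r4, r1 → r4=0xb1
epilogue: pop r4=0x88, sp=0xae
r0: caller-saved, written=True
r1: caller-saved, written=True
r2: callee-saved, written=False
r4: callee-saved, written=True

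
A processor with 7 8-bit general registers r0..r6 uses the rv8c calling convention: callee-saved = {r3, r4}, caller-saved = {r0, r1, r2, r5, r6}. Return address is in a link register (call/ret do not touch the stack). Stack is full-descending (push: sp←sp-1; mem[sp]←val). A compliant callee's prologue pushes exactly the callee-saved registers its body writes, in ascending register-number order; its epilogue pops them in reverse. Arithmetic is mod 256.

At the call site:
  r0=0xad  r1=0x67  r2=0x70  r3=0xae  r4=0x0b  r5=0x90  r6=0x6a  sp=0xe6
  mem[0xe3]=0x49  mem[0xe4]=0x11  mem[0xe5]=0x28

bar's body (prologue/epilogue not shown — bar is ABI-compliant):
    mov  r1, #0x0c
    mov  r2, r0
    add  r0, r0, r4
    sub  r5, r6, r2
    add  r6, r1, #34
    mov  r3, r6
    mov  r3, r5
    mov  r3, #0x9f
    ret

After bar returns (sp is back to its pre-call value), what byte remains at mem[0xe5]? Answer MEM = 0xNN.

prologue: push r3 -> mem[0xe5]=0xae, sp=0xe5
body[0] mov  r1, #0x0c -> r1=0x0c
body[1] mov  r2, r0 -> r2=0xad
body[2] add  r0, r0, r4 -> r0=0xb8
body[3] sub  r5, r6, r2 -> r5=0xbd
body[4] add  r6, r1, #34 -> r6=0x2e
body[5] mov  r3, r6 -> r3=0x2e
body[6] mov  r3, r5 -> r3=0xbd
body[7] mov  r3, #0x9f -> r3=0x9f
epilogue: pop r3=0xae, sp=0xe6
prologue pushed ['r3'] at ['0xe5']

MEM = 0xae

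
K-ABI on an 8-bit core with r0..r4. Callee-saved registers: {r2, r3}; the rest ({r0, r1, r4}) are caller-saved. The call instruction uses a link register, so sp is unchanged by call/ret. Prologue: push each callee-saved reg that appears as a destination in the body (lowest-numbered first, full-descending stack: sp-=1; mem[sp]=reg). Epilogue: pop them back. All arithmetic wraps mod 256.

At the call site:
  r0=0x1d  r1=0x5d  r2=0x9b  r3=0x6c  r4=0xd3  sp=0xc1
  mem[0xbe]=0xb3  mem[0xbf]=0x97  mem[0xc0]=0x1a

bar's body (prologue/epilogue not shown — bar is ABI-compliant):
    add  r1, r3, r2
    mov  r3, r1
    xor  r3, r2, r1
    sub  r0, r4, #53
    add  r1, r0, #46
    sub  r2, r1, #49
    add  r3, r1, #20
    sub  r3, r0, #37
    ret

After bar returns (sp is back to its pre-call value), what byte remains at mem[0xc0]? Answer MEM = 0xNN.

MEM = 0x9b

prologue: push r2 → mem[0xc0]=0x9b, sp=0xc0
prologue: push r3 → mem[0xbf]=0x6c, sp=0xbf
body[0] add  r1, r3, r2 → r1=0x07
body[1] mov  r3, r1 → r3=0x07
body[2] xor  r3, r2, r1 → r3=0x9c
body[3] sub  r0, r4, #53 → r0=0x9e
body[4] add  r1, r0, #46 → r1=0xcc
body[5] sub  r2, r1, #49 → r2=0x9b
body[6] add  r3, r1, #20 → r3=0xe0
body[7] sub  r3, r0, #37 → r3=0x79
epilogue: pop r3=0x6c, sp=0xc0
epilogue: pop r2=0x9b, sp=0xc1
prologue pushed ['r2', 'r3'] at ['0xc0', '0xbf']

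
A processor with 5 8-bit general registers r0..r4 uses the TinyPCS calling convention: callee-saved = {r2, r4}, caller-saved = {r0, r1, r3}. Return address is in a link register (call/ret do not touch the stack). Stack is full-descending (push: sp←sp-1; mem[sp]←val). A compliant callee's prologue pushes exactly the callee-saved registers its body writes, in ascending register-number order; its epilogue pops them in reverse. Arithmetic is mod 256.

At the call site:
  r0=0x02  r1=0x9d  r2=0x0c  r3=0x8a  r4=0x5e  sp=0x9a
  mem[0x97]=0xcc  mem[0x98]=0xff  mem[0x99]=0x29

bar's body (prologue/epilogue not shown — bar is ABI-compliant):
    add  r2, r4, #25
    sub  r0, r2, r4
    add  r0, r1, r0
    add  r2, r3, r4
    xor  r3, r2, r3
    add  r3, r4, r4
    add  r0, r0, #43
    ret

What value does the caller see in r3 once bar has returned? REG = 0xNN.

prologue: push r2 -> mem[0x99]=0x0c, sp=0x99
body[0] add  r2, r4, #25 -> r2=0x77
body[1] sub  r0, r2, r4 -> r0=0x19
body[2] add  r0, r1, r0 -> r0=0xb6
body[3] add  r2, r3, r4 -> r2=0xe8
body[4] xor  r3, r2, r3 -> r3=0x62
body[5] add  r3, r4, r4 -> r3=0xbc
body[6] add  r0, r0, #43 -> r0=0xe1
epilogue: pop r2=0x0c, sp=0x9a
r3 is caller-saved -> body value

REG = 0xbc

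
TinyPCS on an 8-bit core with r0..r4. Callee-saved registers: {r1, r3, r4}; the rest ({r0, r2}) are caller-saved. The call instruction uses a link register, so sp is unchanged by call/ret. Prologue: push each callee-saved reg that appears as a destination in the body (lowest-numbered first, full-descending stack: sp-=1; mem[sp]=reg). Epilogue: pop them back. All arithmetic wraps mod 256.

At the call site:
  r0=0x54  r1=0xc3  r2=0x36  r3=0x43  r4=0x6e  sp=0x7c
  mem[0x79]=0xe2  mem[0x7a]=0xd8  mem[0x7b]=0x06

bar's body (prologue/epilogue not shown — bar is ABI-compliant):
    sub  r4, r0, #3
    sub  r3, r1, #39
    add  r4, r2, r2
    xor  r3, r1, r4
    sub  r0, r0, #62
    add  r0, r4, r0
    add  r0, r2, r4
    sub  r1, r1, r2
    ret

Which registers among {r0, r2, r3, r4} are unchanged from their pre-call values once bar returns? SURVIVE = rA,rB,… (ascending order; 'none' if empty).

prologue: push r1 -> mem[0x7b]=0xc3, sp=0x7b
prologue: push r3 -> mem[0x7a]=0x43, sp=0x7a
prologue: push r4 -> mem[0x79]=0x6e, sp=0x79
body[0] sub  r4, r0, #3 -> r4=0x51
body[1] sub  r3, r1, #39 -> r3=0x9c
body[2] add  r4, r2, r2 -> r4=0x6c
body[3] xor  r3, r1, r4 -> r3=0xaf
body[4] sub  r0, r0, #62 -> r0=0x16
body[5] add  r0, r4, r0 -> r0=0x82
body[6] add  r0, r2, r4 -> r0=0xa2
body[7] sub  r1, r1, r2 -> r1=0x8d
epilogue: pop r4=0x6e, sp=0x7a
epilogue: pop r3=0x43, sp=0x7b
epilogue: pop r1=0xc3, sp=0x7c
r0: caller-saved, written=True
r2: caller-saved, written=False
r3: callee-saved, written=True
r4: callee-saved, written=True

SURVIVE = r2,r3,r4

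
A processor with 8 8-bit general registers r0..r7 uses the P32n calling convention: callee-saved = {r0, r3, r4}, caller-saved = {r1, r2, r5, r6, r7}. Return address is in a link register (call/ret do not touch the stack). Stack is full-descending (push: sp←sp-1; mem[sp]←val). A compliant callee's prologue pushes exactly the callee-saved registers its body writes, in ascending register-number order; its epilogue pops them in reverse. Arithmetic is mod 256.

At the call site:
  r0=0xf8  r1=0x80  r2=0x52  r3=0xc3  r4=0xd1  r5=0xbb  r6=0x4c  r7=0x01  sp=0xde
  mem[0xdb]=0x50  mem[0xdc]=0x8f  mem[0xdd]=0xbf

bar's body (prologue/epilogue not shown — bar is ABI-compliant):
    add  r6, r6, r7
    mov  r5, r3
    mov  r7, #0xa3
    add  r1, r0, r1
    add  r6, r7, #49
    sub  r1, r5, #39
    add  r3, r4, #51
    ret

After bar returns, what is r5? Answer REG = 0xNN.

REG = 0xc3

prologue: push r3 → mem[0xdd]=0xc3, sp=0xdd
body[0] add  r6, r6, r7 → r6=0x4d
body[1] mov  r5, r3 → r5=0xc3
body[2] mov  r7, #0xa3 → r7=0xa3
body[3] add  r1, r0, r1 → r1=0x78
body[4] add  r6, r7, #49 → r6=0xd4
body[5] sub  r1, r5, #39 → r1=0x9c
body[6] add  r3, r4, #51 → r3=0x04
epilogue: pop r3=0xc3, sp=0xde
r5 is caller-saved → body value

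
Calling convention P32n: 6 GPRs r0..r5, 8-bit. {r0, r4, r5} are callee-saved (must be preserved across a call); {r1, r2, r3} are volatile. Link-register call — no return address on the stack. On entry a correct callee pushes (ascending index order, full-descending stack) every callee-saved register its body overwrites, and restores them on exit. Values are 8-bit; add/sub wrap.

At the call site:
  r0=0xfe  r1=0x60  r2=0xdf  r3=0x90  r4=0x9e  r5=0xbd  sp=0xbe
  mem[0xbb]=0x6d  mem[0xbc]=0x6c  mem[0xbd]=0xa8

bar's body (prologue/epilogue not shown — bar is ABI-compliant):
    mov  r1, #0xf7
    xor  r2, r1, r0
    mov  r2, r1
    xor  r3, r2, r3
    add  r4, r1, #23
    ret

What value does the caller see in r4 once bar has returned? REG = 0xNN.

REG = 0x9e

prologue: push r4 → mem[0xbd]=0x9e, sp=0xbd
body[0] mov  r1, #0xf7 → r1=0xf7
body[1] xor  r2, r1, r0 → r2=0x09
body[2] mov  r2, r1 → r2=0xf7
body[3] xor  r3, r2, r3 → r3=0x67
body[4] add  r4, r1, #23 → r4=0x0e
epilogue: pop r4=0x9e, sp=0xbe
r4 is callee-saved → restored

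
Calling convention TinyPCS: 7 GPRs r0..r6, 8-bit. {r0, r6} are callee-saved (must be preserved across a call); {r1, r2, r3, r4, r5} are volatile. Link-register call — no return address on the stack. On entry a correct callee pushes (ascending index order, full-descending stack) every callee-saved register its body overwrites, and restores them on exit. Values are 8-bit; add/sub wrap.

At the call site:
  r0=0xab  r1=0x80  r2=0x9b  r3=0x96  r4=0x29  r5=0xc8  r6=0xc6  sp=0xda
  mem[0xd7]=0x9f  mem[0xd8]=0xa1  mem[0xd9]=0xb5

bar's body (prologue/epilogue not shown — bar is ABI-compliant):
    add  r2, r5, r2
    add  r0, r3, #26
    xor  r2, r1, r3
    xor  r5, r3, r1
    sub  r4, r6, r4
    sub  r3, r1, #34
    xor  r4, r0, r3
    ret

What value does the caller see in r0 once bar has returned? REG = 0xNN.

prologue: push r0 -> mem[0xd9]=0xab, sp=0xd9
body[0] add  r2, r5, r2 -> r2=0x63
body[1] add  r0, r3, #26 -> r0=0xb0
body[2] xor  r2, r1, r3 -> r2=0x16
body[3] xor  r5, r3, r1 -> r5=0x16
body[4] sub  r4, r6, r4 -> r4=0x9d
body[5] sub  r3, r1, #34 -> r3=0x5e
body[6] xor  r4, r0, r3 -> r4=0xee
epilogue: pop r0=0xab, sp=0xda
r0 is callee-saved -> restored

REG = 0xab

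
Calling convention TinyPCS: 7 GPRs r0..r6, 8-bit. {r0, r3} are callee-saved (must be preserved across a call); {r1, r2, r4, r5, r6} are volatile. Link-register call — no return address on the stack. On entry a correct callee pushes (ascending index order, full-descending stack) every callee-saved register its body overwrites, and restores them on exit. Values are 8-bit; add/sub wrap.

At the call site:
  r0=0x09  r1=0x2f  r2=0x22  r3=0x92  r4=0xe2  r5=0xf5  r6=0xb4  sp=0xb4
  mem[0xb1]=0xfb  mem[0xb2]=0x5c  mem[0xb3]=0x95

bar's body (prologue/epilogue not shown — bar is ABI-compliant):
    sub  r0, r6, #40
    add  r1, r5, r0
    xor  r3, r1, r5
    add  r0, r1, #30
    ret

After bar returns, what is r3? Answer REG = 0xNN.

prologue: push r0 → mem[0xb3]=0x09, sp=0xb3
prologue: push r3 → mem[0xb2]=0x92, sp=0xb2
body[0] sub  r0, r6, #40 → r0=0x8c
body[1] add  r1, r5, r0 → r1=0x81
body[2] xor  r3, r1, r5 → r3=0x74
body[3] add  r0, r1, #30 → r0=0x9f
epilogue: pop r3=0x92, sp=0xb3
epilogue: pop r0=0x09, sp=0xb4
r3 is callee-saved → restored

REG = 0x92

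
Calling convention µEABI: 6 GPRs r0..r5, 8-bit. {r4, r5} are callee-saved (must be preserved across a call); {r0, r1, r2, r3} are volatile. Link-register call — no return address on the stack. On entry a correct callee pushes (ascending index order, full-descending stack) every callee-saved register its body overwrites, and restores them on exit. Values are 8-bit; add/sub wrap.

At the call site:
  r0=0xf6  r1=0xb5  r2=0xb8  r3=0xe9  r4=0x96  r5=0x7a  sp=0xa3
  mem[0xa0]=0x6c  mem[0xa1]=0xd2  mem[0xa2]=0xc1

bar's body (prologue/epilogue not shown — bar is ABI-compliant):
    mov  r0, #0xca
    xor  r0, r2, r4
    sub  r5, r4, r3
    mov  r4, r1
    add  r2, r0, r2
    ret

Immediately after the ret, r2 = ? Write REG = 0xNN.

REG = 0xe6

prologue: push r4 → mem[0xa2]=0x96, sp=0xa2
prologue: push r5 → mem[0xa1]=0x7a, sp=0xa1
body[0] mov  r0, #0xca → r0=0xca
body[1] xor  r0, r2, r4 → r0=0x2e
body[2] sub  r5, r4, r3 → r5=0xad
body[3] mov  r4, r1 → r4=0xb5
body[4] add  r2, r0, r2 → r2=0xe6
epilogue: pop r5=0x7a, sp=0xa2
epilogue: pop r4=0x96, sp=0xa3
r2 is caller-saved → body value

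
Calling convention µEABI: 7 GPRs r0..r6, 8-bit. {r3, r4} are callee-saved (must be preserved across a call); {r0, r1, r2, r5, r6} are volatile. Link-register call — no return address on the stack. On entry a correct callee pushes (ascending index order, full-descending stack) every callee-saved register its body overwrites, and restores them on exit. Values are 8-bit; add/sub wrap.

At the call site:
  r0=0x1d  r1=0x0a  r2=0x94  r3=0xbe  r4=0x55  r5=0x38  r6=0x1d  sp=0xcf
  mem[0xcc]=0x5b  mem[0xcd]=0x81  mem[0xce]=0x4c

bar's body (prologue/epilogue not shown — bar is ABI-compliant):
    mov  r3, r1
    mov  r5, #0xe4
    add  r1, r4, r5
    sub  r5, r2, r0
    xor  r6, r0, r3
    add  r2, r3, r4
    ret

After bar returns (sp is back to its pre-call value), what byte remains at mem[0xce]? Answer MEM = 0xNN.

prologue: push r3 -> mem[0xce]=0xbe, sp=0xce
body[0] mov  r3, r1 -> r3=0x0a
body[1] mov  r5, #0xe4 -> r5=0xe4
body[2] add  r1, r4, r5 -> r1=0x39
body[3] sub  r5, r2, r0 -> r5=0x77
body[4] xor  r6, r0, r3 -> r6=0x17
body[5] add  r2, r3, r4 -> r2=0x5f
epilogue: pop r3=0xbe, sp=0xcf
prologue pushed ['r3'] at ['0xce']

MEM = 0xbe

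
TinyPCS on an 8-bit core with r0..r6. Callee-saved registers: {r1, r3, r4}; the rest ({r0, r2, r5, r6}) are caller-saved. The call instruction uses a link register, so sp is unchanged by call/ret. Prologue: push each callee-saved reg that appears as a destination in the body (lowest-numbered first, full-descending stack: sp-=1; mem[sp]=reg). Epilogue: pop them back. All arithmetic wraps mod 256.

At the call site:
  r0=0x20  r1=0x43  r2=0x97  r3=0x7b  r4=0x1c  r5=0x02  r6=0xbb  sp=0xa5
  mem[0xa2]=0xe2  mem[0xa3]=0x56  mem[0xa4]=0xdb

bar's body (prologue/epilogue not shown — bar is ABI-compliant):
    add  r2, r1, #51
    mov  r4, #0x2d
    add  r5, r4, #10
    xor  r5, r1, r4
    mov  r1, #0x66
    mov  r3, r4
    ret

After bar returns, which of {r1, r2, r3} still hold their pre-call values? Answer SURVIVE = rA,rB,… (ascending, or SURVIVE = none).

prologue: push r1 → mem[0xa4]=0x43, sp=0xa4
prologue: push r3 → mem[0xa3]=0x7b, sp=0xa3
prologue: push r4 → mem[0xa2]=0x1c, sp=0xa2
body[0] add  r2, r1, #51 → r2=0x76
body[1] mov  r4, #0x2d → r4=0x2d
body[2] add  r5, r4, #10 → r5=0x37
body[3] xor  r5, r1, r4 → r5=0x6e
body[4] mov  r1, #0x66 → r1=0x66
body[5] mov  r3, r4 → r3=0x2d
epilogue: pop r4=0x1c, sp=0xa3
epilogue: pop r3=0x7b, sp=0xa4
epilogue: pop r1=0x43, sp=0xa5
r1: callee-saved, written=True
r2: caller-saved, written=True
r3: callee-saved, written=True

SURVIVE = r1,r3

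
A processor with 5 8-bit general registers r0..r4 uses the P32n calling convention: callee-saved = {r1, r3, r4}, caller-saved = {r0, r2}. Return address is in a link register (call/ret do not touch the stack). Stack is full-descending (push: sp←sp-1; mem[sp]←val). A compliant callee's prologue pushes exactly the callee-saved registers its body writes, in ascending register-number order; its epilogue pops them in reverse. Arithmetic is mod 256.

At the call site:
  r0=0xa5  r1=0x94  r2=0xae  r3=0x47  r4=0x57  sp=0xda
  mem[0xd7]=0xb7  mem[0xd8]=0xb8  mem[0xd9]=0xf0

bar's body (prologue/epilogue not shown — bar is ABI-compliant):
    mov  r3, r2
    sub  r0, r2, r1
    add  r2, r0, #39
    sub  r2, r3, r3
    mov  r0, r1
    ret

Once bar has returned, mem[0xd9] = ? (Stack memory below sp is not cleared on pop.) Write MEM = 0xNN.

prologue: push r3 → mem[0xd9]=0x47, sp=0xd9
body[0] mov  r3, r2 → r3=0xae
body[1] sub  r0, r2, r1 → r0=0x1a
body[2] add  r2, r0, #39 → r2=0x41
body[3] sub  r2, r3, r3 → r2=0x00
body[4] mov  r0, r1 → r0=0x94
epilogue: pop r3=0x47, sp=0xda
prologue pushed ['r3'] at ['0xd9']

MEM = 0x47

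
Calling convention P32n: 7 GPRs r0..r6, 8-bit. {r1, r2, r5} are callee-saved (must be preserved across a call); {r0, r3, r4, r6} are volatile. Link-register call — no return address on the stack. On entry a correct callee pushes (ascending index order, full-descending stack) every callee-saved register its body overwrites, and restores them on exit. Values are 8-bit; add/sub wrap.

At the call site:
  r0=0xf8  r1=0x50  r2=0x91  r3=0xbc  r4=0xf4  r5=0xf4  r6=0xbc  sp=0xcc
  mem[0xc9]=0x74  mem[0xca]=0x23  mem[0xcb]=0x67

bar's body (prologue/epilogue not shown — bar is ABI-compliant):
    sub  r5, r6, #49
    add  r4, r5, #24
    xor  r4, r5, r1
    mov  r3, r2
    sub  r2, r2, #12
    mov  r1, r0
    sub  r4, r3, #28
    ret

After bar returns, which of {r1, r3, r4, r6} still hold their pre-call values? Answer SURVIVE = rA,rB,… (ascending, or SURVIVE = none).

prologue: push r1 → mem[0xcb]=0x50, sp=0xcb
prologue: push r2 → mem[0xca]=0x91, sp=0xca
prologue: push r5 → mem[0xc9]=0xf4, sp=0xc9
body[0] sub  r5, r6, #49 → r5=0x8b
body[1] add  r4, r5, #24 → r4=0xa3
body[2] xor  r4, r5, r1 → r4=0xdb
body[3] mov  r3, r2 → r3=0x91
body[4] sub  r2, r2, #12 → r2=0x85
body[5] mov  r1, r0 → r1=0xf8
body[6] sub  r4, r3, #28 → r4=0x75
epilogue: pop r5=0xf4, sp=0xca
epilogue: pop r2=0x91, sp=0xcb
epilogue: pop r1=0x50, sp=0xcc
r1: callee-saved, written=True
r3: caller-saved, written=True
r4: caller-saved, written=True
r6: caller-saved, written=False

SURVIVE = r1,r6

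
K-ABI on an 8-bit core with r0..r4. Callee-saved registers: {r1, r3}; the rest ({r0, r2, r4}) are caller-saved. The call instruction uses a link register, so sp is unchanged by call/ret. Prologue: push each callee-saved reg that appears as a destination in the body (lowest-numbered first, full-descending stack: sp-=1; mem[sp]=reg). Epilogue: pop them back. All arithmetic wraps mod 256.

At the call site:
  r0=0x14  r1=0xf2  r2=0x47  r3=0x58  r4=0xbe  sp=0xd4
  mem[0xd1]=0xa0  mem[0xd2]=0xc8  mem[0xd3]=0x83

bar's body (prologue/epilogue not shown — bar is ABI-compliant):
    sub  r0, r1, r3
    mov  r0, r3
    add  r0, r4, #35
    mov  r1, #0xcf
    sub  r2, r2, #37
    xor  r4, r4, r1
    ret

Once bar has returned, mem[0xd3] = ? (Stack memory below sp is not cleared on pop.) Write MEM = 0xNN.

prologue: push r1 -> mem[0xd3]=0xf2, sp=0xd3
body[0] sub  r0, r1, r3 -> r0=0x9a
body[1] mov  r0, r3 -> r0=0x58
body[2] add  r0, r4, #35 -> r0=0xe1
body[3] mov  r1, #0xcf -> r1=0xcf
body[4] sub  r2, r2, #37 -> r2=0x22
body[5] xor  r4, r4, r1 -> r4=0x71
epilogue: pop r1=0xf2, sp=0xd4
prologue pushed ['r1'] at ['0xd3']

MEM = 0xf2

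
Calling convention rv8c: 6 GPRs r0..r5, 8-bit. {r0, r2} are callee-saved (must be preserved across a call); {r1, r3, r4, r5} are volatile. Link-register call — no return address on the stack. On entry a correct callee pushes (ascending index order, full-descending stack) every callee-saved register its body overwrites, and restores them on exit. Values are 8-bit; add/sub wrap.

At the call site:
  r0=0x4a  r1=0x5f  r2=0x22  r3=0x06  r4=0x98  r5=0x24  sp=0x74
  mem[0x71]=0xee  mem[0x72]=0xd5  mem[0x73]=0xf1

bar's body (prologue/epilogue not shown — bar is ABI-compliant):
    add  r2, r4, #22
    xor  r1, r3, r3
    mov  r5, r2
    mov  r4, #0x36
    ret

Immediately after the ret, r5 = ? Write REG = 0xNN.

REG = 0xae

prologue: push r2 → mem[0x73]=0x22, sp=0x73
body[0] add  r2, r4, #22 → r2=0xae
body[1] xor  r1, r3, r3 → r1=0x00
body[2] mov  r5, r2 → r5=0xae
body[3] mov  r4, #0x36 → r4=0x36
epilogue: pop r2=0x22, sp=0x74
r5 is caller-saved → body value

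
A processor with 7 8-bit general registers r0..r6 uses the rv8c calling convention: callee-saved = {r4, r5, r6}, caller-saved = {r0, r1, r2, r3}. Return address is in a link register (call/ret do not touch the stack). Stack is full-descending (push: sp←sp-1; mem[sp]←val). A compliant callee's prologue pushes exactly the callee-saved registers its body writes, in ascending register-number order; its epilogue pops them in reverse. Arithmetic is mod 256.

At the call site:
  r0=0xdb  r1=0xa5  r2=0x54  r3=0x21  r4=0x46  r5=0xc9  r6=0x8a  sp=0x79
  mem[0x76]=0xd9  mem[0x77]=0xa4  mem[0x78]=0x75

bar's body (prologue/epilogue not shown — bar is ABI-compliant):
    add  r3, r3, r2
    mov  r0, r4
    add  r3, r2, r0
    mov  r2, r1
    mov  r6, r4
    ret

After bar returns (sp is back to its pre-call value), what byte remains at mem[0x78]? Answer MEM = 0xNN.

prologue: push r6 → mem[0x78]=0x8a, sp=0x78
body[0] add  r3, r3, r2 → r3=0x75
body[1] mov  r0, r4 → r0=0x46
body[2] add  r3, r2, r0 → r3=0x9a
body[3] mov  r2, r1 → r2=0xa5
body[4] mov  r6, r4 → r6=0x46
epilogue: pop r6=0x8a, sp=0x79
prologue pushed ['r6'] at ['0x78']

MEM = 0x8a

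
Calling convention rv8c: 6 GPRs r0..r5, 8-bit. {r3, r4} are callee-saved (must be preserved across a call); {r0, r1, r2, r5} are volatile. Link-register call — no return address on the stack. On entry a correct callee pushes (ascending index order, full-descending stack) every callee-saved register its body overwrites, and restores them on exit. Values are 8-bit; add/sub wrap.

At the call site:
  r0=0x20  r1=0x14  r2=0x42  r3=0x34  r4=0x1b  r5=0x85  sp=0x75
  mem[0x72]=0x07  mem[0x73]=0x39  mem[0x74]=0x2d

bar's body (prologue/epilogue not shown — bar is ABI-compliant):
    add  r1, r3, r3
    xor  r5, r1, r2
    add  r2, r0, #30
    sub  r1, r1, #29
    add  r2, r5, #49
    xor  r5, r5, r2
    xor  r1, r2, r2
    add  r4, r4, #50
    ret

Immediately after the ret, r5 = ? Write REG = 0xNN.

REG = 0x71

prologue: push r4 -> mem[0x74]=0x1b, sp=0x74
body[0] add  r1, r3, r3 -> r1=0x68
body[1] xor  r5, r1, r2 -> r5=0x2a
body[2] add  r2, r0, #30 -> r2=0x3e
body[3] sub  r1, r1, #29 -> r1=0x4b
body[4] add  r2, r5, #49 -> r2=0x5b
body[5] xor  r5, r5, r2 -> r5=0x71
body[6] xor  r1, r2, r2 -> r1=0x00
body[7] add  r4, r4, #50 -> r4=0x4d
epilogue: pop r4=0x1b, sp=0x75
r5 is caller-saved -> body value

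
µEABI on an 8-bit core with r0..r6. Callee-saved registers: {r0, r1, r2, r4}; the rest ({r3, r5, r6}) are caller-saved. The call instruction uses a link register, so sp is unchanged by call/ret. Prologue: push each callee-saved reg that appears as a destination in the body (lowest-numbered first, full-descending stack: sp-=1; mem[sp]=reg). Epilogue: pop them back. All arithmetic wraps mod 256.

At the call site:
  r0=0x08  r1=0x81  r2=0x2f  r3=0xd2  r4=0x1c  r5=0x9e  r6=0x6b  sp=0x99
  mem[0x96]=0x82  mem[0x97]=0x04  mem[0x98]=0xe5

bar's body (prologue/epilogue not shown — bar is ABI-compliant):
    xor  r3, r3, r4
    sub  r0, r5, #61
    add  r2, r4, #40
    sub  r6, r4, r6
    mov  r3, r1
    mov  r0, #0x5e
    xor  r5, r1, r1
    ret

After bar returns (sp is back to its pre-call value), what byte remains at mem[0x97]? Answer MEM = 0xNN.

prologue: push r0 -> mem[0x98]=0x08, sp=0x98
prologue: push r2 -> mem[0x97]=0x2f, sp=0x97
body[0] xor  r3, r3, r4 -> r3=0xce
body[1] sub  r0, r5, #61 -> r0=0x61
body[2] add  r2, r4, #40 -> r2=0x44
body[3] sub  r6, r4, r6 -> r6=0xb1
body[4] mov  r3, r1 -> r3=0x81
body[5] mov  r0, #0x5e -> r0=0x5e
body[6] xor  r5, r1, r1 -> r5=0x00
epilogue: pop r2=0x2f, sp=0x98
epilogue: pop r0=0x08, sp=0x99
prologue pushed ['r0', 'r2'] at ['0x98', '0x97']

MEM = 0x2f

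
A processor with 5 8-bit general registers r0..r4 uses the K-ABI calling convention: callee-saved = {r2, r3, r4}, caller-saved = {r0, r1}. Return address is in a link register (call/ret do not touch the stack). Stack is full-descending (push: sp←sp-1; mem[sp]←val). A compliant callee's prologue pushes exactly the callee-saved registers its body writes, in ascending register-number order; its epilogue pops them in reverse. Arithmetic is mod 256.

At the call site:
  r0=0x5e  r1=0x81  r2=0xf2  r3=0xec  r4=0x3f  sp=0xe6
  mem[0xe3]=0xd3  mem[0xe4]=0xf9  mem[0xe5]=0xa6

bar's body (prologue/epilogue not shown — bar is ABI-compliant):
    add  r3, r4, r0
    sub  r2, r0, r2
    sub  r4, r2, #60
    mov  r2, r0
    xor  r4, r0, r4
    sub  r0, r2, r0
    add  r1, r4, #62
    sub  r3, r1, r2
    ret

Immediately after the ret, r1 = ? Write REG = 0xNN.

REG = 0xac

prologue: push r2 -> mem[0xe5]=0xf2, sp=0xe5
prologue: push r3 -> mem[0xe4]=0xec, sp=0xe4
prologue: push r4 -> mem[0xe3]=0x3f, sp=0xe3
body[0] add  r3, r4, r0 -> r3=0x9d
body[1] sub  r2, r0, r2 -> r2=0x6c
body[2] sub  r4, r2, #60 -> r4=0x30
body[3] mov  r2, r0 -> r2=0x5e
body[4] xor  r4, r0, r4 -> r4=0x6e
body[5] sub  r0, r2, r0 -> r0=0x00
body[6] add  r1, r4, #62 -> r1=0xac
body[7] sub  r3, r1, r2 -> r3=0x4e
epilogue: pop r4=0x3f, sp=0xe4
epilogue: pop r3=0xec, sp=0xe5
epilogue: pop r2=0xf2, sp=0xe6
r1 is caller-saved -> body value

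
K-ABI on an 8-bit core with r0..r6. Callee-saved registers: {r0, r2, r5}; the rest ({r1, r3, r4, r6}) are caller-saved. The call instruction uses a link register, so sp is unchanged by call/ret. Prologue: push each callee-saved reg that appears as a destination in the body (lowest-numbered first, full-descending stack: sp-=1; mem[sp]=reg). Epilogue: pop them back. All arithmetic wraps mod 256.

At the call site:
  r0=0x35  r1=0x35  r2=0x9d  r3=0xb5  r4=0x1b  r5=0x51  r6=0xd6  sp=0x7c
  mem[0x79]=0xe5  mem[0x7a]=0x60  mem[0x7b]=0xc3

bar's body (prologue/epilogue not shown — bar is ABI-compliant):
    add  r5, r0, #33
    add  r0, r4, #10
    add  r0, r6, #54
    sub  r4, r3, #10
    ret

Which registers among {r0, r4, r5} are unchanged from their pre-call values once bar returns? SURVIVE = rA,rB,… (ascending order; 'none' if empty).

prologue: push r0 -> mem[0x7b]=0x35, sp=0x7b
prologue: push r5 -> mem[0x7a]=0x51, sp=0x7a
body[0] add  r5, r0, #33 -> r5=0x56
body[1] add  r0, r4, #10 -> r0=0x25
body[2] add  r0, r6, #54 -> r0=0x0c
body[3] sub  r4, r3, #10 -> r4=0xab
epilogue: pop r5=0x51, sp=0x7b
epilogue: pop r0=0x35, sp=0x7c
r0: callee-saved, written=True
r4: caller-saved, written=True
r5: callee-saved, written=True

SURVIVE = r0,r5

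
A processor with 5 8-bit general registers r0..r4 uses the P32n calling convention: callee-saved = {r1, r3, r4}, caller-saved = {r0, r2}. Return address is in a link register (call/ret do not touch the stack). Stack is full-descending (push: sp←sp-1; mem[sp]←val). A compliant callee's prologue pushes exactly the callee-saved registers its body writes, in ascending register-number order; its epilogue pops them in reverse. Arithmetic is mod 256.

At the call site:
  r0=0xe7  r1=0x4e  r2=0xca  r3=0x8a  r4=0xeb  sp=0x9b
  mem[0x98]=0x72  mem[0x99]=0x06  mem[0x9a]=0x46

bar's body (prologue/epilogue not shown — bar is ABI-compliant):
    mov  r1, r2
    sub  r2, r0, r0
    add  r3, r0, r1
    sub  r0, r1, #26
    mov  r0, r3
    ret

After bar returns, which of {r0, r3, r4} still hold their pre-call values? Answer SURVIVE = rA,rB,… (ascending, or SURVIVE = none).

SURVIVE = r3,r4

prologue: push r1 → mem[0x9a]=0x4e, sp=0x9a
prologue: push r3 → mem[0x99]=0x8a, sp=0x99
body[0] mov  r1, r2 → r1=0xca
body[1] sub  r2, r0, r0 → r2=0x00
body[2] add  r3, r0, r1 → r3=0xb1
body[3] sub  r0, r1, #26 → r0=0xb0
body[4] mov  r0, r3 → r0=0xb1
epilogue: pop r3=0x8a, sp=0x9a
epilogue: pop r1=0x4e, sp=0x9b
r0: caller-saved, written=True
r3: callee-saved, written=True
r4: callee-saved, written=False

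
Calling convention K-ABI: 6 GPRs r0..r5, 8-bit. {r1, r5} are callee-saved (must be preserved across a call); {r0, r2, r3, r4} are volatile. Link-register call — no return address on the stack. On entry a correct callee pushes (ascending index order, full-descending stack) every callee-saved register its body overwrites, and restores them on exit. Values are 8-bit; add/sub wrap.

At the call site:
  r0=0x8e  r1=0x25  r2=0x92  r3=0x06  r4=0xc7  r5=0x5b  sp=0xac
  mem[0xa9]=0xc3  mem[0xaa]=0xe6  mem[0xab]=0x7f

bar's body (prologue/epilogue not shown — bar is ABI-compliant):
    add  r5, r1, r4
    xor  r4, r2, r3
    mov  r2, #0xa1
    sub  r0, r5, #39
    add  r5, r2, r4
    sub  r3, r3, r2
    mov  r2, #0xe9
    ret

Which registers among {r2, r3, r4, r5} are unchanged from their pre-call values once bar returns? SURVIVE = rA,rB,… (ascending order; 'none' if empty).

prologue: push r5 -> mem[0xab]=0x5b, sp=0xab
body[0] add  r5, r1, r4 -> r5=0xec
body[1] xor  r4, r2, r3 -> r4=0x94
body[2] mov  r2, #0xa1 -> r2=0xa1
body[3] sub  r0, r5, #39 -> r0=0xc5
body[4] add  r5, r2, r4 -> r5=0x35
body[5] sub  r3, r3, r2 -> r3=0x65
body[6] mov  r2, #0xe9 -> r2=0xe9
epilogue: pop r5=0x5b, sp=0xac
r2: caller-saved, written=True
r3: caller-saved, written=True
r4: caller-saved, written=True
r5: callee-saved, written=True

SURVIVE = r5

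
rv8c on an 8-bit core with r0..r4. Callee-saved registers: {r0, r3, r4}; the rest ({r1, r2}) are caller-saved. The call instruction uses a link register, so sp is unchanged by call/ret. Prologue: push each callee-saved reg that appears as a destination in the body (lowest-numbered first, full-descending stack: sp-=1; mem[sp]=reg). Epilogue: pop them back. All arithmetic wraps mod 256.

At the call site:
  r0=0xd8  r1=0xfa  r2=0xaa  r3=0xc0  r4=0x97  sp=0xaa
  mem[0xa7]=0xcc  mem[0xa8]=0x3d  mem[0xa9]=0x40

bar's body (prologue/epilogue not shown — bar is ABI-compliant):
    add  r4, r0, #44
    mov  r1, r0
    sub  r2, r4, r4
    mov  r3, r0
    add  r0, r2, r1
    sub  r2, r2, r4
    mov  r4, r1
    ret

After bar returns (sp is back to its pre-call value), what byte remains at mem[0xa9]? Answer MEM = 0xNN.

MEM = 0xd8

prologue: push r0 → mem[0xa9]=0xd8, sp=0xa9
prologue: push r3 → mem[0xa8]=0xc0, sp=0xa8
prologue: push r4 → mem[0xa7]=0x97, sp=0xa7
body[0] add  r4, r0, #44 → r4=0x04
body[1] mov  r1, r0 → r1=0xd8
body[2] sub  r2, r4, r4 → r2=0x00
body[3] mov  r3, r0 → r3=0xd8
body[4] add  r0, r2, r1 → r0=0xd8
body[5] sub  r2, r2, r4 → r2=0xfc
body[6] mov  r4, r1 → r4=0xd8
epilogue: pop r4=0x97, sp=0xa8
epilogue: pop r3=0xc0, sp=0xa9
epilogue: pop r0=0xd8, sp=0xaa
prologue pushed ['r0', 'r3', 'r4'] at ['0xa9', '0xa8', '0xa7']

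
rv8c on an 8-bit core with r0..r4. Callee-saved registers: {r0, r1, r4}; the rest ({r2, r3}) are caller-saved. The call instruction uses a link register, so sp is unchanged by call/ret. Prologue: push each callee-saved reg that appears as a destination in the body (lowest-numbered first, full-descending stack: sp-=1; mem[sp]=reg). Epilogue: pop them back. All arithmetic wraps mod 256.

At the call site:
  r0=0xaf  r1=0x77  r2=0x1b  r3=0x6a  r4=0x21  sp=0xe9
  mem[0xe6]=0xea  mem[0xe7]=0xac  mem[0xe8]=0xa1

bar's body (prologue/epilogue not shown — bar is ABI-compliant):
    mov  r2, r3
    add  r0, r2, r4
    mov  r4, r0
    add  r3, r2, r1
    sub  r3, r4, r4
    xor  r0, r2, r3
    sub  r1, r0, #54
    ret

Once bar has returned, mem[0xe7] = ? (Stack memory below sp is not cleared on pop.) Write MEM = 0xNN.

prologue: push r0 -> mem[0xe8]=0xaf, sp=0xe8
prologue: push r1 -> mem[0xe7]=0x77, sp=0xe7
prologue: push r4 -> mem[0xe6]=0x21, sp=0xe6
body[0] mov  r2, r3 -> r2=0x6a
body[1] add  r0, r2, r4 -> r0=0x8b
body[2] mov  r4, r0 -> r4=0x8b
body[3] add  r3, r2, r1 -> r3=0xe1
body[4] sub  r3, r4, r4 -> r3=0x00
body[5] xor  r0, r2, r3 -> r0=0x6a
body[6] sub  r1, r0, #54 -> r1=0x34
epilogue: pop r4=0x21, sp=0xe7
epilogue: pop r1=0x77, sp=0xe8
epilogue: pop r0=0xaf, sp=0xe9
prologue pushed ['r0', 'r1', 'r4'] at ['0xe8', '0xe7', '0xe6']

MEM = 0x77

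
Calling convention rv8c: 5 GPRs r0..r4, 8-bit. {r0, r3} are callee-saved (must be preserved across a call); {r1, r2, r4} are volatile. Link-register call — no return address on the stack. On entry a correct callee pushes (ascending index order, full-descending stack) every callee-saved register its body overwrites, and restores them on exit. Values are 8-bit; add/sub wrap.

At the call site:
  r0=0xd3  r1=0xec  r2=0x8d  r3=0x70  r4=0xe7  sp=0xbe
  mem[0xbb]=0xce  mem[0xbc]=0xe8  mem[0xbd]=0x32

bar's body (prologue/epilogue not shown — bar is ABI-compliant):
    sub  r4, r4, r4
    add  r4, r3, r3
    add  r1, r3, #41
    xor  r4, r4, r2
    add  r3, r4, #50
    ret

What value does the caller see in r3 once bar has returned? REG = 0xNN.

prologue: push r3 -> mem[0xbd]=0x70, sp=0xbd
body[0] sub  r4, r4, r4 -> r4=0x00
body[1] add  r4, r3, r3 -> r4=0xe0
body[2] add  r1, r3, #41 -> r1=0x99
body[3] xor  r4, r4, r2 -> r4=0x6d
body[4] add  r3, r4, #50 -> r3=0x9f
epilogue: pop r3=0x70, sp=0xbe
r3 is callee-saved -> restored

REG = 0x70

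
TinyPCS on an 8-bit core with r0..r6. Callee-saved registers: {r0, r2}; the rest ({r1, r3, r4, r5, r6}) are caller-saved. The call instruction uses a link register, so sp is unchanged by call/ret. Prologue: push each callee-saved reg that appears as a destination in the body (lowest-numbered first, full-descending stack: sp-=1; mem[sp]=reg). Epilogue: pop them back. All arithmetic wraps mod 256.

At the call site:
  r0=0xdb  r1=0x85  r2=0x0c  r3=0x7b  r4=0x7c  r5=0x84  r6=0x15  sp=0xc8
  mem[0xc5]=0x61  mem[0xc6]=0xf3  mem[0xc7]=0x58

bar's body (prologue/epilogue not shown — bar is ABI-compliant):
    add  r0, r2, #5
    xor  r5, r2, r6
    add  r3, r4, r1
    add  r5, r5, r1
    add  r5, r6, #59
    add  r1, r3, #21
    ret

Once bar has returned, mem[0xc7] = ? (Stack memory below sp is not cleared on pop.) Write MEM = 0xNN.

MEM = 0xdb

prologue: push r0 -> mem[0xc7]=0xdb, sp=0xc7
body[0] add  r0, r2, #5 -> r0=0x11
body[1] xor  r5, r2, r6 -> r5=0x19
body[2] add  r3, r4, r1 -> r3=0x01
body[3] add  r5, r5, r1 -> r5=0x9e
body[4] add  r5, r6, #59 -> r5=0x50
body[5] add  r1, r3, #21 -> r1=0x16
epilogue: pop r0=0xdb, sp=0xc8
prologue pushed ['r0'] at ['0xc7']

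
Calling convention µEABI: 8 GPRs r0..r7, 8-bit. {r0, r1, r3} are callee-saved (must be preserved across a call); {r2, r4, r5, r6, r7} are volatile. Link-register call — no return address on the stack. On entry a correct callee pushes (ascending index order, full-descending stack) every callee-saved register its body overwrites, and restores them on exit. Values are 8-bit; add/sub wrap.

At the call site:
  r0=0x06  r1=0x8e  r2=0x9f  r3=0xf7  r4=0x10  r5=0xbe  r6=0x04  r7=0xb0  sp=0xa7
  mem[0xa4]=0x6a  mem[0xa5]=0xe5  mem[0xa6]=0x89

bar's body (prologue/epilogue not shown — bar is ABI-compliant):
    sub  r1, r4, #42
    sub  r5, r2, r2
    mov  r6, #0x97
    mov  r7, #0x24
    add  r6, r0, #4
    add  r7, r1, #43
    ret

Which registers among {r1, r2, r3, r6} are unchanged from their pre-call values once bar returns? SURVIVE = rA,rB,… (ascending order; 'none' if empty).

prologue: push r1 -> mem[0xa6]=0x8e, sp=0xa6
body[0] sub  r1, r4, #42 -> r1=0xe6
body[1] sub  r5, r2, r2 -> r5=0x00
body[2] mov  r6, #0x97 -> r6=0x97
body[3] mov  r7, #0x24 -> r7=0x24
body[4] add  r6, r0, #4 -> r6=0x0a
body[5] add  r7, r1, #43 -> r7=0x11
epilogue: pop r1=0x8e, sp=0xa7
r1: callee-saved, written=True
r2: caller-saved, written=False
r3: callee-saved, written=False
r6: caller-saved, written=True

SURVIVE = r1,r2,r3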